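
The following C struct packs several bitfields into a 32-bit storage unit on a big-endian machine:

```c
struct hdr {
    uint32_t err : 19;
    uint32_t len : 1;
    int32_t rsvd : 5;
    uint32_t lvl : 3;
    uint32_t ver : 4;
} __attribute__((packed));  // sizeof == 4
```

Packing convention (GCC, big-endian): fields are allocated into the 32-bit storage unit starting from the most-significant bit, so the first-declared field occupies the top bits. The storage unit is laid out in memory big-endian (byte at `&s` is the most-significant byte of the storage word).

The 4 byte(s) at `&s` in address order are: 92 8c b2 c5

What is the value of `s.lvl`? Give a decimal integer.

[0]=0x92 [1]=0x8c [2]=0xb2 [3]=0xc5 (big-endian) → word 0x928cb2c5
err [13+:19] = (word>>13) & 0x7ffff = 300133
len [12+:1] = (word>>12) & 0x1 = 1
rsvd [7+:5] = (word>>7) & 0x1f = 5
lvl [4+:3] = (word>>4) & 0x7 = 4  ←
ver [0+:4] = (word>>0) & 0xf = 5

4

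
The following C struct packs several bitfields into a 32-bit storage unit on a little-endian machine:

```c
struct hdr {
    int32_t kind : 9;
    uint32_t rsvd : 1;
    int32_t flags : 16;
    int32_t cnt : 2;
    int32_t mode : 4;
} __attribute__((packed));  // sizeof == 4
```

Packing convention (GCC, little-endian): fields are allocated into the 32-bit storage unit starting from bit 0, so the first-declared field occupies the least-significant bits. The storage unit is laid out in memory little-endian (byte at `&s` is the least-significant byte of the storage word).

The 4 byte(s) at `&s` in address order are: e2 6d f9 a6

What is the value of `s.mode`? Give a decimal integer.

[0]=0xe2 [1]=0x6d [2]=0xf9 [3]=0xa6 (little-endian) → word 0xa6f96de2
kind [0+:9] = (word>>0) & 0x1ff = 482
rsvd [9+:1] = (word>>9) & 0x1 = 0
flags [10+:16] = (word>>10) & 0xffff = 48731
cnt [26+:2] = (word>>26) & 0x3 = 1
mode [28+:4] = (word>>28) & 0xf = 10  ←
mode signed 4b, MSB=1: 10 - 16 = -6

-6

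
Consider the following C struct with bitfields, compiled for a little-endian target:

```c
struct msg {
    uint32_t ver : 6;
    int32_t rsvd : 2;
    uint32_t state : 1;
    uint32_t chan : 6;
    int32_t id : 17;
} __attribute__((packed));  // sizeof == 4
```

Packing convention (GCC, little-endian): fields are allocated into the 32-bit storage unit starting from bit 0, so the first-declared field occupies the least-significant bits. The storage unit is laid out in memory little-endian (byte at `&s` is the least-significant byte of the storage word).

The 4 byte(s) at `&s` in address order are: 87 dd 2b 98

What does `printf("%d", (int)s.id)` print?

[0]=0x87 [1]=0xdd [2]=0x2b [3]=0x98 (little-endian) → word 0x982bdd87
ver:6 @ bit 0 → (0x982bdd87>>0)&0x3f = 0x7
rsvd:2 @ bit 6 → (0x982bdd87>>6)&0x3 = 0x2
state:1 @ bit 8 → (0x982bdd87>>8)&0x1 = 0x1
chan:6 @ bit 9 → (0x982bdd87>>9)&0x3f = 0x2e
id:17 @ bit 15 → (0x982bdd87>>15)&0x1ffff = 0x13057  ←
id signed 17b, MSB=1: 77911 - 131072 = -53161

-53161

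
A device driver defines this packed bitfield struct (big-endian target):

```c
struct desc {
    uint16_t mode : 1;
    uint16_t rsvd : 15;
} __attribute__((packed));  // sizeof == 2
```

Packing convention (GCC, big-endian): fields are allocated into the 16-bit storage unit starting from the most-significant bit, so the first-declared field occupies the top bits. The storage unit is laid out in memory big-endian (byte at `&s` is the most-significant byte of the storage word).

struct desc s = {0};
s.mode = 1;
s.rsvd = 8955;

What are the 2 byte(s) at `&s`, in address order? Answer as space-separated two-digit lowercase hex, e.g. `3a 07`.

a2 fb

mode:1 = 1 → 0x1 << 15 → word 0x8000
rsvd:15 = 8955 → 0x22fb << 0 → word 0xa2fb
word = 0xa2fb → big-endian bytes:
  [0]=0xa2  [1]=0xfb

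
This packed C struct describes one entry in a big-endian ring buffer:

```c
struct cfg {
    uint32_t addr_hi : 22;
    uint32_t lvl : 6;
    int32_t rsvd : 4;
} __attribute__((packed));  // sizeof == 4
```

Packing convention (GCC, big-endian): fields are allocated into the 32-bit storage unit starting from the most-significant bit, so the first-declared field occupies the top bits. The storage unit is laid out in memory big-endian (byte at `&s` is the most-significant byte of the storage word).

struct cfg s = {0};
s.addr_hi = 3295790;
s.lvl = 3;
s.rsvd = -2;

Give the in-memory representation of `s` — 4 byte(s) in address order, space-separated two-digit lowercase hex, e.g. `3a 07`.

c9 28 b8 3e

[10+:22] addr_hi=3295790 & 0x3fffff = 0x324a2e; word=0xc928b800
[4+:6] lvl=3 & 0x3f = 0x3; word=0xc928b830
[0+:4] rsvd=-2 & 0xf = 0xe; word=0xc928b83e
word = 0xc928b83e → big-endian bytes:
  [0]=0xc9  [1]=0x28  [2]=0xb8  [3]=0x3e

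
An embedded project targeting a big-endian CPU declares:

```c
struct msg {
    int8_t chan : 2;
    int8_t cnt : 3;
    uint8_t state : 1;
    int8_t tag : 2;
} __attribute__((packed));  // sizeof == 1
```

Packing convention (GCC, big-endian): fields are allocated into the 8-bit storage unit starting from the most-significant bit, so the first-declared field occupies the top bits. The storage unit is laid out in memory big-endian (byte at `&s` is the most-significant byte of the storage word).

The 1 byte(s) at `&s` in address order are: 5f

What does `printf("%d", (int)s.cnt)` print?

[0]=0x5f (big-endian) → word 0x5f
chan [6+:2] = (word>>6) & 0x3 = 1
cnt [3+:3] = (word>>3) & 0x7 = 3  ←
state [2+:1] = (word>>2) & 0x1 = 1
tag [0+:2] = (word>>0) & 0x3 = 3
cnt signed 3b, MSB=0: value = 3

3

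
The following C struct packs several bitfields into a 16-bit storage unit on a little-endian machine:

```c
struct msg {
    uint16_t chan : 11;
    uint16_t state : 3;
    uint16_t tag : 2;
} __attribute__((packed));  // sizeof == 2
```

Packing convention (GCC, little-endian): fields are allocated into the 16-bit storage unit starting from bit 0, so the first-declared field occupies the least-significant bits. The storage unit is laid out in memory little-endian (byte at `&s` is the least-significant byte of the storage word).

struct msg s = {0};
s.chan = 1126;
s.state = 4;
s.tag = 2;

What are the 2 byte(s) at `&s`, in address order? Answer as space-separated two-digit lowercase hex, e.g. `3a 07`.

chan:11 = 1126 → 0x466 << 0 → word 0x0466
state:3 = 4 → 0x4 << 11 → word 0x2466
tag:2 = 2 → 0x2 << 14 → word 0xa466
word = 0xa466 → little-endian bytes:
  [0]=0x66  [1]=0xa4

66 a4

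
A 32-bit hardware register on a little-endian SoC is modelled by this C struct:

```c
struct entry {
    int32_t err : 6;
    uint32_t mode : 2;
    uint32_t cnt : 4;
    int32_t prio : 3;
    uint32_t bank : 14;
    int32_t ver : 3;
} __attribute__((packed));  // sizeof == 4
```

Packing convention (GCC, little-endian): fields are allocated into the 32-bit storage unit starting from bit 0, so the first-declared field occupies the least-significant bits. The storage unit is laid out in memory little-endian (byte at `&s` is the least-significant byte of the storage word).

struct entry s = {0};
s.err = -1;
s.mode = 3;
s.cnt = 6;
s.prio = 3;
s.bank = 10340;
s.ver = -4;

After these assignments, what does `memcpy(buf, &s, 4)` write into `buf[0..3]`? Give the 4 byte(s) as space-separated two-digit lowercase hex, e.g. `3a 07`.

ff 36 32 94

err (6b) val=-1 bits=0x3f at bit 0: 0x0000003f
mode (2b) val=3 bits=0x3 at bit 6: 0x000000ff
cnt (4b) val=6 bits=0x6 at bit 8: 0x000006ff
prio (3b) val=3 bits=0x3 at bit 12: 0x000036ff
bank (14b) val=10340 bits=0x2864 at bit 15: 0x143236ff
ver (3b) val=-4 bits=0x4 at bit 29: 0x943236ff
word = 0x943236ff → little-endian bytes:
  [0]=0xff  [1]=0x36  [2]=0x32  [3]=0x94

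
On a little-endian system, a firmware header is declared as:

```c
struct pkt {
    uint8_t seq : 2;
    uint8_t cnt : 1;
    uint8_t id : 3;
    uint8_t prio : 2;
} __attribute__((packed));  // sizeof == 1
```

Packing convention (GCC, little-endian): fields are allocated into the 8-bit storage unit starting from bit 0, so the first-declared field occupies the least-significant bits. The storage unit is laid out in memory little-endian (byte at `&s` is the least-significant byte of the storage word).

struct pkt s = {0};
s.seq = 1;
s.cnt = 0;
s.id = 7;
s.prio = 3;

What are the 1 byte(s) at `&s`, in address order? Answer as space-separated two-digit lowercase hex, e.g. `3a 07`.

f9

[0+:2] seq=1 & 0x3 = 0x1; word=0x01
[2+:1] cnt=0 & 0x1 = 0x0; word=0x01
[3+:3] id=7 & 0x7 = 0x7; word=0x39
[6+:2] prio=3 & 0x3 = 0x3; word=0xf9
word = 0xf9 → little-endian bytes:
  [0]=0xf9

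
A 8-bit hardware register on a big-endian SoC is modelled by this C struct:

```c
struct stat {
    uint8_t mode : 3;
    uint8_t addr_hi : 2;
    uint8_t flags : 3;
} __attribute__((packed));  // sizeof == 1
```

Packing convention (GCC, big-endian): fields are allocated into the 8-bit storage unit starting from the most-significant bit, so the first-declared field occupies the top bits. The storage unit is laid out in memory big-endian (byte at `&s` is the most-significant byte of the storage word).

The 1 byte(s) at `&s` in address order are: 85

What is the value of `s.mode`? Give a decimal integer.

4

[0]=0x85 (big-endian) → word 0x85
mode [5+:3] = (word>>5) & 0x7 = 4  ←
addr_hi [3+:2] = (word>>3) & 0x3 = 0
flags [0+:3] = (word>>0) & 0x7 = 5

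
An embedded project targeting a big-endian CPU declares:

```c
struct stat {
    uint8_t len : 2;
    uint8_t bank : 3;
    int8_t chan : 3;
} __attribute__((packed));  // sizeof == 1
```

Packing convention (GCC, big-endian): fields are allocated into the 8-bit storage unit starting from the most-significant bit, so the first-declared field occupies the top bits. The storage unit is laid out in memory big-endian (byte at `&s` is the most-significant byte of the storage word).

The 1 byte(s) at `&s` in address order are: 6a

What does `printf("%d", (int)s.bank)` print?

[0]=0x6a (big-endian) → word 0x6a
len [6+:2] = (word>>6) & 0x3 = 1
bank [3+:3] = (word>>3) & 0x7 = 5  ←
chan [0+:3] = (word>>0) & 0x7 = 2

5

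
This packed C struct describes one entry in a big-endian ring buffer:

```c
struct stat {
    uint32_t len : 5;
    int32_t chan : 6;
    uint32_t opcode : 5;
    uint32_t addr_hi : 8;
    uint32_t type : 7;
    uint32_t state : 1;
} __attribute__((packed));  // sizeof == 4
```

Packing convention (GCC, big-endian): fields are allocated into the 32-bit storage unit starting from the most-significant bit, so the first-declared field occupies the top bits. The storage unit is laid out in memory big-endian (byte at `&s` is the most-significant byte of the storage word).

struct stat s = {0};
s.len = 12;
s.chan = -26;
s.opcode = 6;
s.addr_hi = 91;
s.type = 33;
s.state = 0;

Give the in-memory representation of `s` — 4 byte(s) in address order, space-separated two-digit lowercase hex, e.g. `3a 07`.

len:5 = 12 → 0xc << 27 → word 0x60000000
chan:6 = -26 → 0x26 << 21 → word 0x64c00000
opcode:5 = 6 → 0x6 << 16 → word 0x64c60000
addr_hi:8 = 91 → 0x5b << 8 → word 0x64c65b00
type:7 = 33 → 0x21 << 1 → word 0x64c65b42
state:1 = 0 → 0x0 << 0 → word 0x64c65b42
word = 0x64c65b42 → big-endian bytes:
  [0]=0x64  [1]=0xc6  [2]=0x5b  [3]=0x42

64 c6 5b 42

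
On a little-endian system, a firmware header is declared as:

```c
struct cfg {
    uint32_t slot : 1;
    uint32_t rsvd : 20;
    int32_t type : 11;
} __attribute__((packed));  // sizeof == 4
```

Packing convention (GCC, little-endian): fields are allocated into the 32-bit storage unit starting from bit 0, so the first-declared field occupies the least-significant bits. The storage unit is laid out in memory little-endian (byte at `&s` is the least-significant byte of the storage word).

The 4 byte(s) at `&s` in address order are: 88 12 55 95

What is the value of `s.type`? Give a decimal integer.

[0]=0x88 [1]=0x12 [2]=0x55 [3]=0x95 (little-endian) → word 0x95551288
slot [0+:1] = (word>>0) & 0x1 = 0
rsvd [1+:20] = (word>>1) & 0xfffff = 690500
type [21+:11] = (word>>21) & 0x7ff = 1194  ←
type signed 11b, MSB=1: 1194 - 2048 = -854

-854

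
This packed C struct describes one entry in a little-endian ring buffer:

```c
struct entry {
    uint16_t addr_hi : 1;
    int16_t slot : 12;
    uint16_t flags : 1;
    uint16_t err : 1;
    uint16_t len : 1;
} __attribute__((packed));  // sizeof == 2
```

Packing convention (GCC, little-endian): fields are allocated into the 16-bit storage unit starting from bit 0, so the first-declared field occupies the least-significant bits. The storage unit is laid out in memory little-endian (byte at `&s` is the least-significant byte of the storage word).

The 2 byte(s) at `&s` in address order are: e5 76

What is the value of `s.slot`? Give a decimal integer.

-1166

[0]=0xe5 [1]=0x76 (little-endian) → word 0x76e5
addr_hi:1 @ bit 0 → (0x76e5>>0)&0x1 = 0x1
slot:12 @ bit 1 → (0x76e5>>1)&0xfff = 0xb72  ←
flags:1 @ bit 13 → (0x76e5>>13)&0x1 = 0x1
err:1 @ bit 14 → (0x76e5>>14)&0x1 = 0x1
len:1 @ bit 15 → (0x76e5>>15)&0x1 = 0x0
slot signed 12b, MSB=1: 2930 - 4096 = -1166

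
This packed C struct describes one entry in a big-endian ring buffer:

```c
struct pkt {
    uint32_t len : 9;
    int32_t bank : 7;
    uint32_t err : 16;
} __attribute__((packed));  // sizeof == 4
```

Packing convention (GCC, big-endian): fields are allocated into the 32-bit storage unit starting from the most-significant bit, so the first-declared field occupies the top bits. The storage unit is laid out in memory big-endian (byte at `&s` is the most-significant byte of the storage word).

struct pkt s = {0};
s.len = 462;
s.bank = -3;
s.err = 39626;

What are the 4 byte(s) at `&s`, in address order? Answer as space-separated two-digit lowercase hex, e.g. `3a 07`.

[23+:9] len=462 & 0x1ff = 0x1ce; word=0xe7000000
[16+:7] bank=-3 & 0x7f = 0x7d; word=0xe77d0000
[0+:16] err=39626 & 0xffff = 0x9aca; word=0xe77d9aca
word = 0xe77d9aca → big-endian bytes:
  [0]=0xe7  [1]=0x7d  [2]=0x9a  [3]=0xca

e7 7d 9a ca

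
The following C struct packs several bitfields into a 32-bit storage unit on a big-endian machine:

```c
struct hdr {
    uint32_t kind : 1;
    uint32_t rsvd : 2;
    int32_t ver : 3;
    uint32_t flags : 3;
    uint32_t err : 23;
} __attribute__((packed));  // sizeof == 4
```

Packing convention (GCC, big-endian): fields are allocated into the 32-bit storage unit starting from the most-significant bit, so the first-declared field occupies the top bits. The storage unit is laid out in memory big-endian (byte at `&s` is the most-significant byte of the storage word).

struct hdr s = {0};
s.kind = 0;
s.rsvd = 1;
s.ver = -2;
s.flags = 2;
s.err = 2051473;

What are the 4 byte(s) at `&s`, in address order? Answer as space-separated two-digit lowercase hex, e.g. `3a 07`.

kind:1 = 0 → 0x0 << 31 → word 0x00000000
rsvd:2 = 1 → 0x1 << 29 → word 0x20000000
ver:3 = -2 → 0x6 << 26 → word 0x38000000
flags:3 = 2 → 0x2 << 23 → word 0x39000000
err:23 = 2051473 → 0x1f4d91 << 0 → word 0x391f4d91
word = 0x391f4d91 → big-endian bytes:
  [0]=0x39  [1]=0x1f  [2]=0x4d  [3]=0x91

39 1f 4d 91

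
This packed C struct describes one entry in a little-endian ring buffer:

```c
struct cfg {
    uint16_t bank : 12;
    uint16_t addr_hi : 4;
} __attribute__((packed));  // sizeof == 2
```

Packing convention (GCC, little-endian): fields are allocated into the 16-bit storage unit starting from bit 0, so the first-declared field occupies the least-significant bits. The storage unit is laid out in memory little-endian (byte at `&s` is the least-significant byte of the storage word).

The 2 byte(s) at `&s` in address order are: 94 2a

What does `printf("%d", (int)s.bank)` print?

[0]=0x94 [1]=0x2a (little-endian) → word 0x2a94
bank:12 @ bit 0 → (0x2a94>>0)&0xfff = 0xa94  ←
addr_hi:4 @ bit 12 → (0x2a94>>12)&0xf = 0x2

2708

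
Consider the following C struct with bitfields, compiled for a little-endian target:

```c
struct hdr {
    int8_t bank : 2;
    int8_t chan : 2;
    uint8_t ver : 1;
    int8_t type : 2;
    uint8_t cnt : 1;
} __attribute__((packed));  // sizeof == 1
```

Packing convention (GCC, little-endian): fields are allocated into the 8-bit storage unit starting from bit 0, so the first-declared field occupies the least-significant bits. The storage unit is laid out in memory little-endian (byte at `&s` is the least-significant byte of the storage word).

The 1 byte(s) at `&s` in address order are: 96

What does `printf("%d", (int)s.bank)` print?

-2

[0]=0x96 (little-endian) → word 0x96
bank:2 @ bit 0 → (0x96>>0)&0x3 = 0x2  ←
chan:2 @ bit 2 → (0x96>>2)&0x3 = 0x1
ver:1 @ bit 4 → (0x96>>4)&0x1 = 0x1
type:2 @ bit 5 → (0x96>>5)&0x3 = 0x0
cnt:1 @ bit 7 → (0x96>>7)&0x1 = 0x1
bank signed 2b, MSB=1: 2 - 4 = -2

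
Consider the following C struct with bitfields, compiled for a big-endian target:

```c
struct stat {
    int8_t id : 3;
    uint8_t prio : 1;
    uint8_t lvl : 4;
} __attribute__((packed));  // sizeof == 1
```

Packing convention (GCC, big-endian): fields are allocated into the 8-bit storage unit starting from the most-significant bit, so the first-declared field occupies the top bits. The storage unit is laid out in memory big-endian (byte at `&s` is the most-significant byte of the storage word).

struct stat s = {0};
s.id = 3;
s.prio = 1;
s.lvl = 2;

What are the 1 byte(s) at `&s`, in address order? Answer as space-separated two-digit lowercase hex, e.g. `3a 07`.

id:3 = 3 → 0x3 << 5 → word 0x60
prio:1 = 1 → 0x1 << 4 → word 0x70
lvl:4 = 2 → 0x2 << 0 → word 0x72
word = 0x72 → big-endian bytes:
  [0]=0x72

72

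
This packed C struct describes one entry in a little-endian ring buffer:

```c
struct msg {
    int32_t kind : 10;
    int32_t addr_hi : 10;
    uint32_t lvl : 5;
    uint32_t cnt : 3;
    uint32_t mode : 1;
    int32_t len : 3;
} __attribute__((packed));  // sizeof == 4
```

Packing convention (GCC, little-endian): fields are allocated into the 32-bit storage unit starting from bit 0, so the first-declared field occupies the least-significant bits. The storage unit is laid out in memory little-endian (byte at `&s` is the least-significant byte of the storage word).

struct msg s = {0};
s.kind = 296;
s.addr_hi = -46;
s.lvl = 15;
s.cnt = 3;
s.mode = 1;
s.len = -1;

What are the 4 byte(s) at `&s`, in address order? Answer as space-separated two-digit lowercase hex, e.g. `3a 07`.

[0+:10] kind=296 & 0x3ff = 0x128; word=0x00000128
[10+:10] addr_hi=-46 & 0x3ff = 0x3d2; word=0x000f4928
[20+:5] lvl=15 & 0x1f = 0xf; word=0x00ff4928
[25+:3] cnt=3 & 0x7 = 0x3; word=0x06ff4928
[28+:1] mode=1 & 0x1 = 0x1; word=0x16ff4928
[29+:3] len=-1 & 0x7 = 0x7; word=0xf6ff4928
word = 0xf6ff4928 → little-endian bytes:
  [0]=0x28  [1]=0x49  [2]=0xff  [3]=0xf6

28 49 ff f6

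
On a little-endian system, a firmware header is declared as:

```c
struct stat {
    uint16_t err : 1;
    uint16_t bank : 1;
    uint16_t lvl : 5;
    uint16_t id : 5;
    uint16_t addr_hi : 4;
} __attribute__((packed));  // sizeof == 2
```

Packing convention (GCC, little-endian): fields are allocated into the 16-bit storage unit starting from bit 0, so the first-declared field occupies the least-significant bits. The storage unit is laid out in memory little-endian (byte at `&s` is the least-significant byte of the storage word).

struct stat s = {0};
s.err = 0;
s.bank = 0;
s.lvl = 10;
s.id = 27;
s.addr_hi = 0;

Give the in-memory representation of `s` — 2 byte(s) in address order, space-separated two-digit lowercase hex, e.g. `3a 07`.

a8 0d

err:1 = 0 → 0x0 << 0 → word 0x0000
bank:1 = 0 → 0x0 << 1 → word 0x0000
lvl:5 = 10 → 0xa << 2 → word 0x0028
id:5 = 27 → 0x1b << 7 → word 0x0da8
addr_hi:4 = 0 → 0x0 << 12 → word 0x0da8
word = 0x0da8 → little-endian bytes:
  [0]=0xa8  [1]=0x0d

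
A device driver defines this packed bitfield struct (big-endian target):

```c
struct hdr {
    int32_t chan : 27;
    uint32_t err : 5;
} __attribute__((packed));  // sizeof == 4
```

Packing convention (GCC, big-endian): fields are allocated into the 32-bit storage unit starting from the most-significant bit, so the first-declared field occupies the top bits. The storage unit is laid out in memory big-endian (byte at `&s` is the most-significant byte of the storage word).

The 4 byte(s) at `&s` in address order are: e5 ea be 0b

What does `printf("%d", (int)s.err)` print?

11

[0]=0xe5 [1]=0xea [2]=0xbe [3]=0x0b (big-endian) → word 0xe5eabe0b
chan [5+:27] = (word>>5) & 0x7ffffff = 120542704
err [0+:5] = (word>>0) & 0x1f = 11  ←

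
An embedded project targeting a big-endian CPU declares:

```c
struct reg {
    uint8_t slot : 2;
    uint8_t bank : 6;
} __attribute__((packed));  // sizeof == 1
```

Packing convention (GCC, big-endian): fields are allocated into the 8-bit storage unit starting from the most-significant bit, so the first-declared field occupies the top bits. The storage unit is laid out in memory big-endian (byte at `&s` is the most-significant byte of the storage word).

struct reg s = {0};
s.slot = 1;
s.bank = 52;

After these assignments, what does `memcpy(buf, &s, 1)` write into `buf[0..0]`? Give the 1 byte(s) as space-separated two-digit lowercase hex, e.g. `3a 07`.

slot (2b) val=1 bits=0x1 at bit 6: 0x40
bank (6b) val=52 bits=0x34 at bit 0: 0x74
word = 0x74 → big-endian bytes:
  [0]=0x74

74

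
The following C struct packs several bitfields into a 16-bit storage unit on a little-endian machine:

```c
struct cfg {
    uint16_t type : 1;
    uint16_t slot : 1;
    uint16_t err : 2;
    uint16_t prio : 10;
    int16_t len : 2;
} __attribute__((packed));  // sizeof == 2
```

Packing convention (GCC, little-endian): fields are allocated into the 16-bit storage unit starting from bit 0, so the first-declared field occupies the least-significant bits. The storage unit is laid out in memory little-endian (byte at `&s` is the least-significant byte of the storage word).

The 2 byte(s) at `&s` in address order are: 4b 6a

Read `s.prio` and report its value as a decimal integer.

676

[0]=0x4b [1]=0x6a (little-endian) → word 0x6a4b
type [0+:1] = (word>>0) & 0x1 = 1
slot [1+:1] = (word>>1) & 0x1 = 1
err [2+:2] = (word>>2) & 0x3 = 2
prio [4+:10] = (word>>4) & 0x3ff = 676  ←
len [14+:2] = (word>>14) & 0x3 = 1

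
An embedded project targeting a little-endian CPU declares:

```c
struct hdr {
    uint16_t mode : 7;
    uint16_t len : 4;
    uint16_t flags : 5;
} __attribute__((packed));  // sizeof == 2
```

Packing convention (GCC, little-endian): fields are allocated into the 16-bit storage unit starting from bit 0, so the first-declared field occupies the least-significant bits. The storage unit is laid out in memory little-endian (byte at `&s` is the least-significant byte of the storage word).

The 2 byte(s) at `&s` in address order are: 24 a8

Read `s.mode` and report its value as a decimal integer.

[0]=0x24 [1]=0xa8 (little-endian) → word 0xa824
mode [0+:7] = (word>>0) & 0x7f = 36  ←
len [7+:4] = (word>>7) & 0xf = 0
flags [11+:5] = (word>>11) & 0x1f = 21

36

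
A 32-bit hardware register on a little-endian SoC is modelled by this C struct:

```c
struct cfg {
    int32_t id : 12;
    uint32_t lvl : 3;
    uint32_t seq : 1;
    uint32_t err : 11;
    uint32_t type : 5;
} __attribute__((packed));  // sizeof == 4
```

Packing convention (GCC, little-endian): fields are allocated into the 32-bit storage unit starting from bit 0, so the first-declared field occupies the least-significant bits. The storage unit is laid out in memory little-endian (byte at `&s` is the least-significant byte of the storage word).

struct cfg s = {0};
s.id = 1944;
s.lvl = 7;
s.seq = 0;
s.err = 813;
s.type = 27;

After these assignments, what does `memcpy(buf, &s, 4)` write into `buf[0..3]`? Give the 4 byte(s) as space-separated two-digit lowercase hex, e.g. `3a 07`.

98 77 2d db

id:12 = 1944 → 0x798 << 0 → word 0x00000798
lvl:3 = 7 → 0x7 << 12 → word 0x00007798
seq:1 = 0 → 0x0 << 15 → word 0x00007798
err:11 = 813 → 0x32d << 16 → word 0x032d7798
type:5 = 27 → 0x1b << 27 → word 0xdb2d7798
word = 0xdb2d7798 → little-endian bytes:
  [0]=0x98  [1]=0x77  [2]=0x2d  [3]=0xdb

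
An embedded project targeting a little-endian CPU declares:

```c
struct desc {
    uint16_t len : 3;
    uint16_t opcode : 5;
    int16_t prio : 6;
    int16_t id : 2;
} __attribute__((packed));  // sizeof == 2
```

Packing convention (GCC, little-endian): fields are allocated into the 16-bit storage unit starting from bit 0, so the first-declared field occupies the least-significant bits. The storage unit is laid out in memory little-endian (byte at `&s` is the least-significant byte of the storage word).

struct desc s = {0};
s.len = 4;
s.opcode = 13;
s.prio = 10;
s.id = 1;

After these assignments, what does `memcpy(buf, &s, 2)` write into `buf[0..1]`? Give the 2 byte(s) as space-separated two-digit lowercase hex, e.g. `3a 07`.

6c 4a

len:3 = 4 → 0x4 << 0 → word 0x0004
opcode:5 = 13 → 0xd << 3 → word 0x006c
prio:6 = 10 → 0xa << 8 → word 0x0a6c
id:2 = 1 → 0x1 << 14 → word 0x4a6c
word = 0x4a6c → little-endian bytes:
  [0]=0x6c  [1]=0x4a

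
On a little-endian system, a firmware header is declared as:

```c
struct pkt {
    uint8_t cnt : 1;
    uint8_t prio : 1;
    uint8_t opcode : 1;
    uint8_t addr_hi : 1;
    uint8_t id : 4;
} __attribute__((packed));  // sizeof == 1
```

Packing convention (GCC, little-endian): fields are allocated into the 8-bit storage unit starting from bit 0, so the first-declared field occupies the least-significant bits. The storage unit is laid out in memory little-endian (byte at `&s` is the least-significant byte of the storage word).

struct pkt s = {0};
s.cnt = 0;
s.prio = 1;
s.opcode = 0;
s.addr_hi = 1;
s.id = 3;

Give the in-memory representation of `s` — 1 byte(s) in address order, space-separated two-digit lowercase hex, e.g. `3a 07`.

3a

cnt (1b) val=0 bits=0x0 at bit 0: 0x00
prio (1b) val=1 bits=0x1 at bit 1: 0x02
opcode (1b) val=0 bits=0x0 at bit 2: 0x02
addr_hi (1b) val=1 bits=0x1 at bit 3: 0x0a
id (4b) val=3 bits=0x3 at bit 4: 0x3a
word = 0x3a → little-endian bytes:
  [0]=0x3a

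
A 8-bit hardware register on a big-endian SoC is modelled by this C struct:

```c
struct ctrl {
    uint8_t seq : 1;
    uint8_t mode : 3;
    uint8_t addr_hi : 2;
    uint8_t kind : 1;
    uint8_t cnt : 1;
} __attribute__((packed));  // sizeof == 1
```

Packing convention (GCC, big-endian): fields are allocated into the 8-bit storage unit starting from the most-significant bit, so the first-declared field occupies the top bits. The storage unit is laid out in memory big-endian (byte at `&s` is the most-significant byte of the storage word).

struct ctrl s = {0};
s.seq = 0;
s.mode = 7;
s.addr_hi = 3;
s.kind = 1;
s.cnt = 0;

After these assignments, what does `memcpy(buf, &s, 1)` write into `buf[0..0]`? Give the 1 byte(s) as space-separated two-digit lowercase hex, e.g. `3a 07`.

[7+:1] seq=0 & 0x1 = 0x0; word=0x00
[4+:3] mode=7 & 0x7 = 0x7; word=0x70
[2+:2] addr_hi=3 & 0x3 = 0x3; word=0x7c
[1+:1] kind=1 & 0x1 = 0x1; word=0x7e
[0+:1] cnt=0 & 0x1 = 0x0; word=0x7e
word = 0x7e → big-endian bytes:
  [0]=0x7e

7e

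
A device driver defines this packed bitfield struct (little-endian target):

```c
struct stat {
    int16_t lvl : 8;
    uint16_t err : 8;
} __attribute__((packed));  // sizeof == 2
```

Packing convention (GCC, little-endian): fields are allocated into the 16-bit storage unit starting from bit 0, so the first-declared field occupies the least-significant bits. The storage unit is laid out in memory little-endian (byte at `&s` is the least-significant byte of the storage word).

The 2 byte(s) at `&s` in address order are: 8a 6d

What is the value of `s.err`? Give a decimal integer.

[0]=0x8a [1]=0x6d (little-endian) → word 0x6d8a
lvl [0+:8] = (word>>0) & 0xff = 138
err [8+:8] = (word>>8) & 0xff = 109  ←

109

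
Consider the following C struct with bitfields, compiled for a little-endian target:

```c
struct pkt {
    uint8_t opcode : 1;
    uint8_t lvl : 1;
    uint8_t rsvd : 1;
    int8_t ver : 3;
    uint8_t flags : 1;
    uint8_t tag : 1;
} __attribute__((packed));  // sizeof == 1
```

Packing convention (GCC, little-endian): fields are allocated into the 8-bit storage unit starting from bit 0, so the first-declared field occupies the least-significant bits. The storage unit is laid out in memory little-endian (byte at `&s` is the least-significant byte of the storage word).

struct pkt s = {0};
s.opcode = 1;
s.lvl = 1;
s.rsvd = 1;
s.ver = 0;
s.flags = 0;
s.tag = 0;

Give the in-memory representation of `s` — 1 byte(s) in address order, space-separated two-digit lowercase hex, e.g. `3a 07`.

opcode:1 = 1 → 0x1 << 0 → word 0x01
lvl:1 = 1 → 0x1 << 1 → word 0x03
rsvd:1 = 1 → 0x1 << 2 → word 0x07
ver:3 = 0 → 0x0 << 3 → word 0x07
flags:1 = 0 → 0x0 << 6 → word 0x07
tag:1 = 0 → 0x0 << 7 → word 0x07
word = 0x07 → little-endian bytes:
  [0]=0x07

07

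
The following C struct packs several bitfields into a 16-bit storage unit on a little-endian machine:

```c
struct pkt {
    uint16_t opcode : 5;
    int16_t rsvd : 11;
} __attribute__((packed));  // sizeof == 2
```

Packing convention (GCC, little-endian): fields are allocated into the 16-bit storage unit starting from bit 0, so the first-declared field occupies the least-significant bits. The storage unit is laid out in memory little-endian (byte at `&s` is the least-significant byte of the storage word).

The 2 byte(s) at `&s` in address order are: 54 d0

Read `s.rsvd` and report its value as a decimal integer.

[0]=0x54 [1]=0xd0 (little-endian) → word 0xd054
opcode [0+:5] = (word>>0) & 0x1f = 20
rsvd [5+:11] = (word>>5) & 0x7ff = 1666  ←
rsvd signed 11b, MSB=1: 1666 - 2048 = -382

-382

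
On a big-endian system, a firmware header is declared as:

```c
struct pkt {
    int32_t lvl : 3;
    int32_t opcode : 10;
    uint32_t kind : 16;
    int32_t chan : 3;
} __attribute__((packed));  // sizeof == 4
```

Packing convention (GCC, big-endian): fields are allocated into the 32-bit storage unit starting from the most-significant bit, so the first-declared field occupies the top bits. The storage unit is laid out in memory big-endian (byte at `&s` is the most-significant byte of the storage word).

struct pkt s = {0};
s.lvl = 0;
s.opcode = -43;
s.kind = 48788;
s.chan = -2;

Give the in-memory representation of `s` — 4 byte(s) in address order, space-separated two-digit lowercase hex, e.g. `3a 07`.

lvl (3b) val=0 bits=0x0 at bit 29: 0x00000000
opcode (10b) val=-43 bits=0x3d5 at bit 19: 0x1ea80000
kind (16b) val=48788 bits=0xbe94 at bit 3: 0x1eadf4a0
chan (3b) val=-2 bits=0x6 at bit 0: 0x1eadf4a6
word = 0x1eadf4a6 → big-endian bytes:
  [0]=0x1e  [1]=0xad  [2]=0xf4  [3]=0xa6

1e ad f4 a6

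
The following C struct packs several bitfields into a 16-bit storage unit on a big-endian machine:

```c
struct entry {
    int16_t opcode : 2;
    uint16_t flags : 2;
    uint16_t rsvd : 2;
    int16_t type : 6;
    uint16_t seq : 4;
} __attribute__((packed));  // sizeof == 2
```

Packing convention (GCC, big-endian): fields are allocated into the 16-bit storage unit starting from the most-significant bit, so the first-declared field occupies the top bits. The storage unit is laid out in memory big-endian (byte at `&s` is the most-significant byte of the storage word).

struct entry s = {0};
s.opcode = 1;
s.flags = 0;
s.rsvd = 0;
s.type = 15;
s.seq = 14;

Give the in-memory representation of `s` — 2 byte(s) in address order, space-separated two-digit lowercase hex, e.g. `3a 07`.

opcode:2 = 1 → 0x1 << 14 → word 0x4000
flags:2 = 0 → 0x0 << 12 → word 0x4000
rsvd:2 = 0 → 0x0 << 10 → word 0x4000
type:6 = 15 → 0xf << 4 → word 0x40f0
seq:4 = 14 → 0xe << 0 → word 0x40fe
word = 0x40fe → big-endian bytes:
  [0]=0x40  [1]=0xfe

40 fe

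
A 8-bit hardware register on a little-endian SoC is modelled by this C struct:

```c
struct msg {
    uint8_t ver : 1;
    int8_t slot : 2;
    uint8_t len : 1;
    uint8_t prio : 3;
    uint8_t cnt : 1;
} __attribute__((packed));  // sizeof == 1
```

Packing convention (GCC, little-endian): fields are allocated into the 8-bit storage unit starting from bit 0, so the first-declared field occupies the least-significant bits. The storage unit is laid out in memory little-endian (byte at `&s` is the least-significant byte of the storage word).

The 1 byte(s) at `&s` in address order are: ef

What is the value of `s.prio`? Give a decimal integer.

[0]=0xef (little-endian) → word 0xef
ver [0+:1] = (word>>0) & 0x1 = 1
slot [1+:2] = (word>>1) & 0x3 = 3
len [3+:1] = (word>>3) & 0x1 = 1
prio [4+:3] = (word>>4) & 0x7 = 6  ←
cnt [7+:1] = (word>>7) & 0x1 = 1

6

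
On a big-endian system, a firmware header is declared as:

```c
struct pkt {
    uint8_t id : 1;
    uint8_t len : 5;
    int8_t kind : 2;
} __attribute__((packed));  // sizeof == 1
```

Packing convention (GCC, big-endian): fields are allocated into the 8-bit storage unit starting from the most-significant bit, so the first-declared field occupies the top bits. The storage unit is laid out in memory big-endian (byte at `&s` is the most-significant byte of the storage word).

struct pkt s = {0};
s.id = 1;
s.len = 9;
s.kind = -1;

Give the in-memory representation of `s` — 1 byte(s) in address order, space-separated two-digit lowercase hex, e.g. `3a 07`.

id (1b) val=1 bits=0x1 at bit 7: 0x80
len (5b) val=9 bits=0x9 at bit 2: 0xa4
kind (2b) val=-1 bits=0x3 at bit 0: 0xa7
word = 0xa7 → big-endian bytes:
  [0]=0xa7

a7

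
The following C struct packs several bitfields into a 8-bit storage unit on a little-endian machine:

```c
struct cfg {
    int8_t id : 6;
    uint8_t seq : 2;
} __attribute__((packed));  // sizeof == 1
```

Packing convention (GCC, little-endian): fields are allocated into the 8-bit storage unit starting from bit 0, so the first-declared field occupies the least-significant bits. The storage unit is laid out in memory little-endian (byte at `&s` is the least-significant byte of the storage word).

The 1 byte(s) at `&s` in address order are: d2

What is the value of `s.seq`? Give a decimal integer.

[0]=0xd2 (little-endian) → word 0xd2
id [0+:6] = (word>>0) & 0x3f = 18
seq [6+:2] = (word>>6) & 0x3 = 3  ←

3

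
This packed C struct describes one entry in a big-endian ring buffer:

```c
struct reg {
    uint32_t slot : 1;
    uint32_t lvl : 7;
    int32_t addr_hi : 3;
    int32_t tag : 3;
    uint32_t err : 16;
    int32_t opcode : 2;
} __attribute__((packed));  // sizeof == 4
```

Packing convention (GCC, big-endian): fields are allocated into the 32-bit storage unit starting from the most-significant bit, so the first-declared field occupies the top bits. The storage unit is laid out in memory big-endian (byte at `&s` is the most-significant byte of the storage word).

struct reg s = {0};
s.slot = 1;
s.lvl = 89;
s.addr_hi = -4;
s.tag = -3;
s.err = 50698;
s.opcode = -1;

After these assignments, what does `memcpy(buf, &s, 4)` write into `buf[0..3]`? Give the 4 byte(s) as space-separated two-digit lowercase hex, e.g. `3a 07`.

slot (1b) val=1 bits=0x1 at bit 31: 0x80000000
lvl (7b) val=89 bits=0x59 at bit 24: 0xd9000000
addr_hi (3b) val=-4 bits=0x4 at bit 21: 0xd9800000
tag (3b) val=-3 bits=0x5 at bit 18: 0xd9940000
err (16b) val=50698 bits=0xc60a at bit 2: 0xd9971828
opcode (2b) val=-1 bits=0x3 at bit 0: 0xd997182b
word = 0xd997182b → big-endian bytes:
  [0]=0xd9  [1]=0x97  [2]=0x18  [3]=0x2b

d9 97 18 2b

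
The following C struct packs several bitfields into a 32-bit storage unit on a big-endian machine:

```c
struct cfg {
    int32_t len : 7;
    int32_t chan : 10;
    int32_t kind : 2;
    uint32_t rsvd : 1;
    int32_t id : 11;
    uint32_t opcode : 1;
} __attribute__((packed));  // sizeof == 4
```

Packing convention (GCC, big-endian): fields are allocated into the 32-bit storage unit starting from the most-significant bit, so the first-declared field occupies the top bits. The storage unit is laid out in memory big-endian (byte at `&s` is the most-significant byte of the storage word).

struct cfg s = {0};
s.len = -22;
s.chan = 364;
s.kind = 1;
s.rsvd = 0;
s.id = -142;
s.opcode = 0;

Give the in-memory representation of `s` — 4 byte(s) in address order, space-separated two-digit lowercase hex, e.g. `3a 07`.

d4 b6 2e e4

[25+:7] len=-22 & 0x7f = 0x6a; word=0xd4000000
[15+:10] chan=364 & 0x3ff = 0x16c; word=0xd4b60000
[13+:2] kind=1 & 0x3 = 0x1; word=0xd4b62000
[12+:1] rsvd=0 & 0x1 = 0x0; word=0xd4b62000
[1+:11] id=-142 & 0x7ff = 0x772; word=0xd4b62ee4
[0+:1] opcode=0 & 0x1 = 0x0; word=0xd4b62ee4
word = 0xd4b62ee4 → big-endian bytes:
  [0]=0xd4  [1]=0xb6  [2]=0x2e  [3]=0xe4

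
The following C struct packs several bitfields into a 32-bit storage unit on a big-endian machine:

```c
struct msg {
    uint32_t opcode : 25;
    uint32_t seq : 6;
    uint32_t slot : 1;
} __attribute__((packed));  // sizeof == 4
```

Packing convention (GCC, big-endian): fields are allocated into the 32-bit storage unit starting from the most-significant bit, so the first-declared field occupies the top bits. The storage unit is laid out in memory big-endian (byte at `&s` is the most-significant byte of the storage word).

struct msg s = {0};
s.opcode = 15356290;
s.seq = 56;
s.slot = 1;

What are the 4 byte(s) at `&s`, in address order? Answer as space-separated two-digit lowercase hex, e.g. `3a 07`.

[7+:25] opcode=15356290 & 0x1ffffff = 0xea5182; word=0x7528c100
[1+:6] seq=56 & 0x3f = 0x38; word=0x7528c170
[0+:1] slot=1 & 0x1 = 0x1; word=0x7528c171
word = 0x7528c171 → big-endian bytes:
  [0]=0x75  [1]=0x28  [2]=0xc1  [3]=0x71

75 28 c1 71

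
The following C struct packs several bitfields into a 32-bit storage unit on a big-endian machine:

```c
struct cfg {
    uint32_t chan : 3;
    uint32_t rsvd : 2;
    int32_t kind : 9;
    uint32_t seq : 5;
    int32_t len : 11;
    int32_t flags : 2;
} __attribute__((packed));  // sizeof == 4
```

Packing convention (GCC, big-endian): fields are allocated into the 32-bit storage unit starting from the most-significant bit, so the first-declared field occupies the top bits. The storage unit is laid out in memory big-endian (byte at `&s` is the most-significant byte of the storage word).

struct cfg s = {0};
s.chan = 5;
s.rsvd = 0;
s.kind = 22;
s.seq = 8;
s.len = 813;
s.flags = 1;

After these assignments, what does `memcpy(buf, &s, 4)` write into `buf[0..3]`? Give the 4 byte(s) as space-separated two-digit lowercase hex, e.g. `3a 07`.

chan:3 = 5 → 0x5 << 29 → word 0xa0000000
rsvd:2 = 0 → 0x0 << 27 → word 0xa0000000
kind:9 = 22 → 0x16 << 18 → word 0xa0580000
seq:5 = 8 → 0x8 << 13 → word 0xa0590000
len:11 = 813 → 0x32d << 2 → word 0xa0590cb4
flags:2 = 1 → 0x1 << 0 → word 0xa0590cb5
word = 0xa0590cb5 → big-endian bytes:
  [0]=0xa0  [1]=0x59  [2]=0x0c  [3]=0xb5

a0 59 0c b5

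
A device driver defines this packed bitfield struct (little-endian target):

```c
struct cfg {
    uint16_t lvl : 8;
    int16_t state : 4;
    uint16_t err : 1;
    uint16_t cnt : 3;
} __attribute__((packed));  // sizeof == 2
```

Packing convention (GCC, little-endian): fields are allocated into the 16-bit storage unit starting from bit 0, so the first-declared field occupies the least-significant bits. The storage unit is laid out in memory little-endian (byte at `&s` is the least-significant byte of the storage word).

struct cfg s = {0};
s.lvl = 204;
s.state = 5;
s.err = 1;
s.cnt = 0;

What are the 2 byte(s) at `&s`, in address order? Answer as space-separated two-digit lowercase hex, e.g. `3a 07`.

cc 15

lvl (8b) val=204 bits=0xcc at bit 0: 0x00cc
state (4b) val=5 bits=0x5 at bit 8: 0x05cc
err (1b) val=1 bits=0x1 at bit 12: 0x15cc
cnt (3b) val=0 bits=0x0 at bit 13: 0x15cc
word = 0x15cc → little-endian bytes:
  [0]=0xcc  [1]=0x15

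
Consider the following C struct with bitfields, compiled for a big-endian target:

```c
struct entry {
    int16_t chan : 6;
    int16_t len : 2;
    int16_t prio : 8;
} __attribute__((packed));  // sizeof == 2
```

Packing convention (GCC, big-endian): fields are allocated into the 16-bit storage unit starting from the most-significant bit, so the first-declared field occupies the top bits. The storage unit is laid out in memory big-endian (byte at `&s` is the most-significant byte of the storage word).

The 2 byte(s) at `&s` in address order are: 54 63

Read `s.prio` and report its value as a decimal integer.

99

[0]=0x54 [1]=0x63 (big-endian) → word 0x5463
chan [10+:6] = (word>>10) & 0x3f = 21
len [8+:2] = (word>>8) & 0x3 = 0
prio [0+:8] = (word>>0) & 0xff = 99  ←
prio signed 8b, MSB=0: value = 99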